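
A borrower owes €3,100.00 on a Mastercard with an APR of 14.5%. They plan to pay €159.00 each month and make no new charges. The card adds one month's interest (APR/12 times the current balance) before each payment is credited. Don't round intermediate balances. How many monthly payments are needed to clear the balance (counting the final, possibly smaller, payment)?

23 payments

Monthly rate r = 14.5%/12 = 1.20833% = 0.0120833.
Recurrence: B ← B·(1+r) − €159.00.
Month 1: interest €37.46; balance after payment €2,978.46.
Month 2: interest €35.99; balance after payment €2,855.45.
Closed form: n = −ln(1 − rB₀/P)/ln(1+r) = −ln(0.76441)/ln(1.01208) ≈ 22.367, so the balance reaches zero during payment 23.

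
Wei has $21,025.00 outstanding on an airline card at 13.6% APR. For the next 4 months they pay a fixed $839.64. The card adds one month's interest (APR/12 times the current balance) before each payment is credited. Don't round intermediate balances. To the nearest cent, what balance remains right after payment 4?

$18,578.37

Monthly rate r = 13.6%/12 = 1.13333% = 0.0113333.
Each month: B ← B·(1+r) − $839.64.
Month 1: interest $238.28; balance after payment $20,423.64.
Month 2: interest $231.47; balance after payment $19,815.47.
Month 3: interest $224.58; balance after payment $19,200.41.
Month 4: interest $217.60; balance after payment $18,578.37.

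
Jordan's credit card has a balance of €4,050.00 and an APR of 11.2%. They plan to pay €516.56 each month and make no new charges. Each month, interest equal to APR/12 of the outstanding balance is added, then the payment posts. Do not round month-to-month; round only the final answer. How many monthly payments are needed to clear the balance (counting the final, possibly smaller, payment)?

9 payments

Monthly rate r = 11.2%/12 = 0.933333% = 0.00933333.
Recurrence: B ← B·(1+r) − €516.56.
Month 1: interest €37.80; balance after payment €3,571.24.
Month 2: interest €33.33; balance after payment €3,088.01.
Closed form: n = −ln(1 − rB₀/P)/ln(1+r) = −ln(0.92682)/ln(1.00933) ≈ 8.180, so the balance reaches zero during payment 9.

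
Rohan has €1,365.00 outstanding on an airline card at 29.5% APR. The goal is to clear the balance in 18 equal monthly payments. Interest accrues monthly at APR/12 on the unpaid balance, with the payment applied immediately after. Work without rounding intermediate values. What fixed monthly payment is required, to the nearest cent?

Monthly rate r = 29.5%/12 = 2.45833% = 0.0245833.
Level-payment amortization: P = B₀·r / (1 − (1+r)^(−n)) = 1365.00·0.0245833 / (1 − 1.02458^(−18)).
Denominator 1 − (1+r)^(−18) = 0.354124466.
P = 33.5562 / 0.354124466 ≈ 94.76.

€94.76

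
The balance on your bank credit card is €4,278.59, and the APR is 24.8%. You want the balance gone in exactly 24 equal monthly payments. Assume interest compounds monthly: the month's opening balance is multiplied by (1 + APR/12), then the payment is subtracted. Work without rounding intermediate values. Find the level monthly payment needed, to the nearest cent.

€227.93

Monthly rate r = 24.8%/12 = 2.06667% = 0.0206667.
Level-payment amortization: P = B₀·r / (1 − (1+r)^(−n)) = 4278.59·0.0206667 / (1 − 1.02067^(−24)).
Denominator 1 − (1+r)^(−24) = 0.387951778.
P = 88.4242 / 0.387951778 ≈ 227.93.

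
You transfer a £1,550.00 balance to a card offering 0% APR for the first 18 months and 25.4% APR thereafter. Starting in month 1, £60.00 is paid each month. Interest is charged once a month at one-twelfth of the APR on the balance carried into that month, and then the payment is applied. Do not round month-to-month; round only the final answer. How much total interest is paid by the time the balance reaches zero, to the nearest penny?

Promo months 1–18 at r₀ = 0%/12 = 0; months 19+ at r₁ = 25.4%/12 = 0.0211667.
After month 18 (no interest yet): B = £1,550.00 − 18·£60.00 = £470.00.
Then at r₁ with £60.00/mo: n₂ = −ln(1 − r₁·B/P)/ln(1+r₁) ≈ 8.66 → 9 more payments.
Total paid = 26·£60.00 + £39.45 = £1,599.45; interest = £1,599.45 − £1,550.00 = £49.45.

£49.45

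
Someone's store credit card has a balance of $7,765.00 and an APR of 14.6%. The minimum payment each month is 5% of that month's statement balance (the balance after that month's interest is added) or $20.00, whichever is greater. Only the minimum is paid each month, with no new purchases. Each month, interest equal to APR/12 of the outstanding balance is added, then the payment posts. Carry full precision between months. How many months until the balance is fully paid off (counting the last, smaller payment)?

99 months

Monthly rate r = 14.6%/12 = 1.21667% = 0.0121667.
While 5% of the post-interest balance exceeds $20.00, each month B ← (B·(1+r))·(1 − 0.05), i.e. B shrinks by the factor (1+r)·0.95 = 0.96156.
This holds for months 1–76. Entering month 77 the balance is $394.72; 5% of the post-interest balance is now below $20.00, so the flat $20.00 minimum applies from here.
From month 77 a fixed $20.00 at rate r clears $394.72 in 23 more payments. Total: 76 + 23 = 99 months.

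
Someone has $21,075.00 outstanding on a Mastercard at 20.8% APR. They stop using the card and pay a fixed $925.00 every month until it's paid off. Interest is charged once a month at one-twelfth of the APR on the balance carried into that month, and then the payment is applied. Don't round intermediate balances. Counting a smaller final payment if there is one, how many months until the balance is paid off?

30 payments

Monthly rate r = 20.8%/12 = 1.73333% = 0.0173333.
Recurrence: B ← B·(1+r) − $925.00.
Month 1: interest $365.30; balance after payment $20,515.30.
Month 2: interest $355.60; balance after payment $19,945.90.
Closed form: n = −ln(1 − rB₀/P)/ln(1+r) = −ln(0.60508)/ln(1.01733) ≈ 29.235, so the balance reaches zero during payment 30.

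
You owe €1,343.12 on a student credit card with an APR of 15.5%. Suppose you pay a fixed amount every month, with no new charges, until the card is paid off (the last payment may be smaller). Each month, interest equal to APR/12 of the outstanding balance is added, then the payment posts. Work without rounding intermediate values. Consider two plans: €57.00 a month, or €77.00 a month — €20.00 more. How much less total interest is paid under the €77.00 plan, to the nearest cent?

€80.25

Monthly rate r = 15.5%/12 = 1.29167% = 0.0129167.
At €57.00/mo: n = ⌈−ln(1 − rB₀/P)/ln(1+r)⌉ = 29 payments (last €15.95); total interest = total paid − €1,343.12 = €268.83.
At €77.00/mo: 20 payments (last €68.70); total interest €188.58.
Interest saved = €268.83 − €188.58 = €80.25.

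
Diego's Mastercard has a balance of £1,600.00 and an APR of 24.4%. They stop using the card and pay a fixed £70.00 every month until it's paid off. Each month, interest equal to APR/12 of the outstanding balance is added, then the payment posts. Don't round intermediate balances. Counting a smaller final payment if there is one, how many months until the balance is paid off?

32 months

Monthly rate r = 24.4%/12 = 2.03333% = 0.0203333.
Recurrence: B ← B·(1+r) − £70.00.
Month 1: interest £32.53; balance after payment £1,562.53.
Month 2: interest £31.77; balance after payment £1,524.30.
Closed form: n = −ln(1 − rB₀/P)/ln(1+r) = −ln(0.53524)/ln(1.02033) ≈ 31.051, so the balance reaches zero during payment 32.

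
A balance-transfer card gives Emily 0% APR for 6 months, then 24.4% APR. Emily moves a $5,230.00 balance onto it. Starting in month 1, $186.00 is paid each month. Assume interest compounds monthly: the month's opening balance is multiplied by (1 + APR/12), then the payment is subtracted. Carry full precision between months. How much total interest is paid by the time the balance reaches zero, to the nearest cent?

$1,406.17

Promo months 1–6 at r₀ = 0%/12 = 0; months 7+ at r₁ = 24.4%/12 = 0.0203333.
After month 6 (no interest yet): B = $5,230.00 − 6·$186.00 = $4,114.00.
Then at r₁ with $186.00/mo: n₂ = −ln(1 − r₁·B/P)/ln(1+r₁) ≈ 29.68 → 30 more payments.
Total paid = 35·$186.00 + $126.17 = $6,636.17; interest = $6,636.17 − $5,230.00 = $1,406.17.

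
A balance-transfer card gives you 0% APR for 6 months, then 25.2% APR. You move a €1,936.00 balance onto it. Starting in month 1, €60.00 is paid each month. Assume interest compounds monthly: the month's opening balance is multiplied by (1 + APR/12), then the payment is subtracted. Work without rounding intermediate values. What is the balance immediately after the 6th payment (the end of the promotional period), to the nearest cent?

Promo months 1–6 at r₀ = 0%/12 = 0; months 7+ at r₁ = 25.2%/12 = 0.021.
After month 6 (no interest yet): B = €1,936.00 − 6·€60.00 = €1,576.00.

€1,576.00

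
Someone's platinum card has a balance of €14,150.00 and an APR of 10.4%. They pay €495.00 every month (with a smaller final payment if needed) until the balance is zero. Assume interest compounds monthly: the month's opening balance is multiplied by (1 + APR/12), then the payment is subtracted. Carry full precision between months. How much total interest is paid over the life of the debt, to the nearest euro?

€2,180

Monthly rate r = 10.4%/12 = 0.866667% = 0.00866667.
Payoff takes n = ⌈−ln(1 − rB₀/P)/ln(1+r)⌉ = ⌈32.990⌉ = 33 payments; the last is €489.91.
Total paid = 32·€495.00 + €489.91 = €16,329.91.
Total interest = total paid − principal = €16,329.91 − €14,150.00 = €2,179.91.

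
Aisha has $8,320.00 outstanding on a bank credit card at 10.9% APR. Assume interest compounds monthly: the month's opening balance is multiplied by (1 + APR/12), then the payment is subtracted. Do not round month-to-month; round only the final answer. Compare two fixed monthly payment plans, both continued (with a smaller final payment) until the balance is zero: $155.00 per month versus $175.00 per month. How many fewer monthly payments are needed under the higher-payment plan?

11 fewer payments

Monthly rate r = 10.9%/12 = 0.908333% = 0.00908333.
At $155.00/mo: n = ⌈−ln(1 − rB₀/P)/ln(1+r)⌉ = 74 payments (last $145.76); total interest = total paid − $8,320.00 = $3,140.76.
At $175.00/mo: 63 payments (last $91.96); total interest $2,621.96.
Payments saved = 74 − 63 = 11.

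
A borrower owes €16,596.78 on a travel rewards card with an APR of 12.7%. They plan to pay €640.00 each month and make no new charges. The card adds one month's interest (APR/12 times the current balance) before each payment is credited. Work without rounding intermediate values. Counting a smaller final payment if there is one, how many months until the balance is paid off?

31 payments

Monthly rate r = 12.7%/12 = 1.05833% = 0.0105833.
Recurrence: B ← B·(1+r) − €640.00.
Month 1: interest €175.65; balance after payment €16,132.43.
Month 2: interest €170.73; balance after payment €15,663.16.
Closed form: n = −ln(1 − rB₀/P)/ln(1+r) = −ln(0.72555)/ln(1.01058) ≈ 30.475, so the balance reaches zero during payment 31.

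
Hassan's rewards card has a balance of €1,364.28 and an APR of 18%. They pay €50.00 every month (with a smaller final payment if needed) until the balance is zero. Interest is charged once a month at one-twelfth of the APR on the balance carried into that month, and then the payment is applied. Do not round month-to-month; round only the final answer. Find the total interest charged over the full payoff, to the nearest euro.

€404

Monthly rate r = 18%/12 = 1.5% = 0.015.
Payoff takes n = ⌈−ln(1 − rB₀/P)/ln(1+r)⌉ = ⌈35.357⌉ = 36 payments; the last is €17.95.
Total paid = 35·€50.00 + €17.95 = €1,767.95.
Total interest = total paid − principal = €1,767.95 − €1,364.28 = €403.67.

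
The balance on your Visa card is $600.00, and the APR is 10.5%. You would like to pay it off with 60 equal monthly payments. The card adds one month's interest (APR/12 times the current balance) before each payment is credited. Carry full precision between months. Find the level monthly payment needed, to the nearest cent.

$12.90

Monthly rate r = 10.5%/12 = 0.875% = 0.00875.
Level-payment amortization: P = B₀·r / (1 − (1+r)^(−n)) = 600.00·0.00875 / (1 − 1.00875^(−60)).
Denominator 1 − (1+r)^(−60) = 0.407092238.
P = 5.25 / 0.407092238 ≈ 12.90.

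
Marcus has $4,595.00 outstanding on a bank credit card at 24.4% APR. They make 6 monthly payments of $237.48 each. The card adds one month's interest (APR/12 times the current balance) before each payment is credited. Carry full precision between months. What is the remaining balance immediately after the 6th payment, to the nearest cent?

$3,685.57

Monthly rate r = 24.4%/12 = 2.03333% = 0.0203333.
Each month: B ← B·(1+r) − $237.48.
Month 1: interest $93.43; balance after payment $4,450.95.
Month 2: interest $90.50; balance after payment $4,303.97.
Month 3: interest $87.51; balance after payment $4,154.01.
Month 4: interest $84.46; balance after payment $4,000.99.
Month 5: interest $81.35; balance after payment $3,844.87.
Month 6: interest $78.18; balance after payment $3,685.57.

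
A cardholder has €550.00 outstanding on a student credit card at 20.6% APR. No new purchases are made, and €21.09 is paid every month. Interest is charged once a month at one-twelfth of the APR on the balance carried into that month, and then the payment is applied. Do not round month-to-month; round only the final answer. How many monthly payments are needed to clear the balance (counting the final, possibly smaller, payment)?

Monthly rate r = 20.6%/12 = 1.71667% = 0.0171667.
Recurrence: B ← B·(1+r) − €21.09.
Month 1: interest €9.44; balance after payment €538.35.
Month 2: interest €9.24; balance after payment €526.50.
Closed form: n = −ln(1 − rB₀/P)/ln(1+r) = −ln(0.55232)/ln(1.01717) ≈ 34.877, so the balance reaches zero during payment 35.

35 payments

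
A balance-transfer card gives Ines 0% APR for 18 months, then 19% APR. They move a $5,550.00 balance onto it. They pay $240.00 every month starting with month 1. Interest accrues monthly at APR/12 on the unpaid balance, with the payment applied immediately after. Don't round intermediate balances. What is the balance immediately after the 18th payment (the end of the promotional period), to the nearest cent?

Promo months 1–18 at r₀ = 0%/12 = 0; months 19+ at r₁ = 19%/12 = 0.0158333.
After month 18 (no interest yet): B = $5,550.00 − 18·$240.00 = $1,230.00.

$1,230.00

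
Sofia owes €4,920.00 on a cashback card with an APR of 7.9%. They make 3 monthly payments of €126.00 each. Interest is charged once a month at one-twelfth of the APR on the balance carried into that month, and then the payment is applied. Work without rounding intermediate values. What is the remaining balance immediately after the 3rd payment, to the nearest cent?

Monthly rate r = 7.9%/12 = 0.658333% = 0.00658333.
Each month: B ← B·(1+r) − €126.00.
Month 1: interest €32.39; balance after payment €4,826.39.
Month 2: interest €31.77; balance after payment €4,732.16.
Month 3: interest €31.15; balance after payment €4,637.32.

€4,637.32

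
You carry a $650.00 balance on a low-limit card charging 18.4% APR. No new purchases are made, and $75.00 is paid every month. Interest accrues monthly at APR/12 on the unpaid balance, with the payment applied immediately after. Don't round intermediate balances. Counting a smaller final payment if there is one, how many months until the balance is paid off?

Monthly rate r = 18.4%/12 = 1.53333% = 0.0153333.
Recurrence: B ← B·(1+r) − $75.00.
Month 1: interest $9.97; balance after payment $584.97.
Month 2: interest $8.97; balance after payment $518.94.
Closed form: n = −ln(1 − rB₀/P)/ln(1+r) = −ln(0.86711)/ln(1.01533) ≈ 9.370, so the balance reaches zero during payment 10.

10 payments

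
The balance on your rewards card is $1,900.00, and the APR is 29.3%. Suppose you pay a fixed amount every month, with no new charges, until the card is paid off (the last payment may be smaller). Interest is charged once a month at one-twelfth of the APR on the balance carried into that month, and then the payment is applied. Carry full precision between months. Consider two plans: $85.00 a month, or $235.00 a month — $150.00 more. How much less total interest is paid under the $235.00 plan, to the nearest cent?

$638.34

Monthly rate r = 29.3%/12 = 2.44167% = 0.0244167.
At $85.00/mo: n = ⌈−ln(1 − rB₀/P)/ln(1+r)⌉ = 33 payments (last $60.94); total interest = total paid − $1,900.00 = $880.94.
At $235.00/mo: 10 payments (last $27.60); total interest $242.60.
Interest saved = $880.94 − $242.60 = $638.34.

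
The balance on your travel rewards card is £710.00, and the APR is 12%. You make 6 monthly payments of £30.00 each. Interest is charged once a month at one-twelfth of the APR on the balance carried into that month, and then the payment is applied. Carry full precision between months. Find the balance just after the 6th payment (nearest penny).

Monthly rate r = 12%/12 = 1% = 0.01.
Each month: B ← B·(1+r) − £30.00.
Month 1: interest £7.10; balance after payment £687.10.
Month 2: interest £6.87; balance after payment £663.97.
Month 3: interest £6.64; balance after payment £640.61.
Month 4: interest £6.41; balance after payment £617.02.
Month 5: interest £6.17; balance after payment £593.19.
Month 6: interest £5.93; balance after payment £569.12.

£569.12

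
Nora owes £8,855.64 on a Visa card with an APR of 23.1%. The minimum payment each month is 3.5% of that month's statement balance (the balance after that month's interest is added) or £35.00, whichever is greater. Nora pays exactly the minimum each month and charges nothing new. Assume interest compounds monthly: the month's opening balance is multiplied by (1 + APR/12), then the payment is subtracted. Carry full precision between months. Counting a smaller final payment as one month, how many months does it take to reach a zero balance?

Monthly rate r = 23.1%/12 = 1.925% = 0.01925.
While 3.5% of the post-interest balance exceeds £35.00, each month B ← (B·(1+r))·(1 − 0.035), i.e. B shrinks by the factor (1+r)·0.965 = 0.98358.
This holds for months 1–133. Entering month 134 the balance is £978.79; 3.5% of the post-interest balance is now below £35.00, so the flat £35.00 minimum applies from here.
From month 134 a fixed £35.00 at rate r clears £978.79 in 41 more payments. Total: 133 + 41 = 174 months.

174 months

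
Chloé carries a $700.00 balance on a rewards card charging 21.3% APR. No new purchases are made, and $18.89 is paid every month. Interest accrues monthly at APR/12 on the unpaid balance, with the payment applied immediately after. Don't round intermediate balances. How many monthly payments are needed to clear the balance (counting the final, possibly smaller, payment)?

Monthly rate r = 21.3%/12 = 1.775% = 0.01775.
Recurrence: B ← B·(1+r) − $18.89.
Month 1: interest $12.43; balance after payment $693.53.
Month 2: interest $12.31; balance after payment $686.96.
Closed form: n = −ln(1 − rB₀/P)/ln(1+r) = −ln(0.34224)/ln(1.01775) ≈ 60.942, so the balance reaches zero during payment 61.

61 payments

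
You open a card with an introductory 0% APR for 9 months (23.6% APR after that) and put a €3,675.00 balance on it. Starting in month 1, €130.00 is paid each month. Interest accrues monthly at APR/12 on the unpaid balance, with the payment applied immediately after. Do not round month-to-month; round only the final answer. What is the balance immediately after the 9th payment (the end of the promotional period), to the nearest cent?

€2,505.00

Promo months 1–9 at r₀ = 0%/12 = 0; months 10+ at r₁ = 23.6%/12 = 0.0196667.
After month 9 (no interest yet): B = €3,675.00 − 9·€130.00 = €2,505.00.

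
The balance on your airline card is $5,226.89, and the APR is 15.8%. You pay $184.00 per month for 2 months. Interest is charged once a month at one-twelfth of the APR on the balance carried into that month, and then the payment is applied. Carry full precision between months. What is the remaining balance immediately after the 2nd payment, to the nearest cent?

$4,995.01

Monthly rate r = 15.8%/12 = 1.31667% = 0.0131667.
Each month: B ← B·(1+r) − $184.00.
Month 1: interest $68.82; balance after payment $5,111.71.
Month 2: interest $67.30; balance after payment $4,995.01.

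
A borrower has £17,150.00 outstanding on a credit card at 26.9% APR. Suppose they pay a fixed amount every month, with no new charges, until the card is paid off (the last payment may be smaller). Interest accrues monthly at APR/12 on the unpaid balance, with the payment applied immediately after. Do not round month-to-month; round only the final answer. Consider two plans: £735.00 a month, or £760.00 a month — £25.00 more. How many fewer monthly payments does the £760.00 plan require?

Monthly rate r = 26.9%/12 = 2.24167% = 0.0224167.
At £735.00/mo: n = ⌈−ln(1 − rB₀/P)/ln(1+r)⌉ = 34 payments (last £292.87); total interest = total paid − £17,150.00 = £7,397.87.
At £760.00/mo: 32 payments (last £607.24); total interest £7,017.24.
Payments saved = 34 − 32 = 2.

2 fewer payments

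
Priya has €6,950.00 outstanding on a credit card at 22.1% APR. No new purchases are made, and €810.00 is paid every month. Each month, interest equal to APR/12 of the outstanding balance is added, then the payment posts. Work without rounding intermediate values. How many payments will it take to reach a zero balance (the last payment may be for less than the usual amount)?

Monthly rate r = 22.1%/12 = 1.84167% = 0.0184167.
Recurrence: B ← B·(1+r) − €810.00.
Month 1: interest €128.00; balance after payment €6,268.00.
Month 2: interest €115.44; balance after payment €5,573.43.
Closed form: n = −ln(1 − rB₀/P)/ln(1+r) = −ln(0.84198)/ln(1.01842) ≈ 9.425, so the balance reaches zero during payment 10.

10 payments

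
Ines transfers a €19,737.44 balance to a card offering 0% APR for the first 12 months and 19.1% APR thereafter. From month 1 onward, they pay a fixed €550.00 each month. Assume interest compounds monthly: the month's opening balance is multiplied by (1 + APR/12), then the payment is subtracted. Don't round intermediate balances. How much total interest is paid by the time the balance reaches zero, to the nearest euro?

Promo months 1–12 at r₀ = 0%/12 = 0; months 13+ at r₁ = 19.1%/12 = 0.0159167.
After month 12 (no interest yet): B = €19,737.44 − 12·€550.00 = €13,137.44.
Then at r₁ with €550.00/mo: n₂ = −ln(1 − r₁·B/P)/ln(1+r₁) ≈ 30.29 → 31 more payments.
Total paid = 42·€550.00 + €161.18 = €23,261.18; interest = €23,261.18 − €19,737.44 = €3,523.74.

€3,524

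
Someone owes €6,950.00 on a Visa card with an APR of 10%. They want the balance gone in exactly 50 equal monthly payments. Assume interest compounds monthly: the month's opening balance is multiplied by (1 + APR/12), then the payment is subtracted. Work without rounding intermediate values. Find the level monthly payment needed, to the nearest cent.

Monthly rate r = 10%/12 = 0.833333% = 0.00833333.
Level-payment amortization: P = B₀·r / (1 − (1+r)^(−n)) = 6950.00·0.00833333 / (1 − 1.00833^(−50)).
Denominator 1 − (1+r)^(−50) = 0.339620191.
P = 57.9167 / 0.339620191 ≈ 170.53.

€170.53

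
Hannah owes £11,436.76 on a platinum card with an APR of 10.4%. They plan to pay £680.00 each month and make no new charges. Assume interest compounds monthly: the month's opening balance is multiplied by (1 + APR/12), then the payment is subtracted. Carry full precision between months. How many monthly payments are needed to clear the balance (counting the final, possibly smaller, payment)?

19 months

Monthly rate r = 10.4%/12 = 0.866667% = 0.00866667.
Recurrence: B ← B·(1+r) − £680.00.
Month 1: interest £99.12; balance after payment £10,855.88.
Month 2: interest £94.08; balance after payment £10,269.96.
Closed form: n = −ln(1 − rB₀/P)/ln(1+r) = −ln(0.85424)/ln(1.00867) ≈ 18.257, so the balance reaches zero during payment 19.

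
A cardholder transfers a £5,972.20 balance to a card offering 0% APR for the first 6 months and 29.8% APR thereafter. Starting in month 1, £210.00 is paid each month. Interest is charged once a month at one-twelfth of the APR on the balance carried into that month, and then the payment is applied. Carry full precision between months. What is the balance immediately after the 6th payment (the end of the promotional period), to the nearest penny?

£4,712.20

Promo months 1–6 at r₀ = 0%/12 = 0; months 7+ at r₁ = 29.8%/12 = 0.0248333.
After month 6 (no interest yet): B = £5,972.20 − 6·£210.00 = £4,712.20.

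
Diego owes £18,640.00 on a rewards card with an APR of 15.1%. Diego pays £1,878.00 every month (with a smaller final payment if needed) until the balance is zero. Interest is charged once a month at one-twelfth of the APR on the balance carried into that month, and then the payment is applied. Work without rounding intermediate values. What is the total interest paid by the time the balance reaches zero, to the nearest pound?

Monthly rate r = 15.1%/12 = 1.25833% = 0.0125833.
Payoff takes n = ⌈−ln(1 − rB₀/P)/ln(1+r)⌉ = ⌈10.669⌉ = 11 payments; the last is £1,258.65.
Total paid = 10·£1,878.00 + £1,258.65 = £20,038.65.
Total interest = total paid − principal = £20,038.65 − £18,640.00 = £1,398.65.

£1,399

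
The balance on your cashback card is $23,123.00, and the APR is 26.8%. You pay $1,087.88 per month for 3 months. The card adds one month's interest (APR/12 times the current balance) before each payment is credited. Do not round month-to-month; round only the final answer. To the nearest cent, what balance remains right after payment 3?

$21,370.03

Monthly rate r = 26.8%/12 = 2.23333% = 0.0223333.
Each month: B ← B·(1+r) − $1,087.88.
Month 1: interest $516.41; balance after payment $22,551.53.
Month 2: interest $503.65; balance after payment $21,967.30.
Month 3: interest $490.60; balance after payment $21,370.03.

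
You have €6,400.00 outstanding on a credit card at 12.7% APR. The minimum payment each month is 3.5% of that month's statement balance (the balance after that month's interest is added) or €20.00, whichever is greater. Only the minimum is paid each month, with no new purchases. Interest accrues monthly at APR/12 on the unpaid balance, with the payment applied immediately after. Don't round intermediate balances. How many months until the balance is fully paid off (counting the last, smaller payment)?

Monthly rate r = 12.7%/12 = 1.05833% = 0.0105833.
While 3.5% of the post-interest balance exceeds €20.00, each month B ← (B·(1+r))·(1 − 0.035), i.e. B shrinks by the factor (1+r)·0.965 = 0.97521.
This holds for months 1–97. Entering month 98 the balance is €560.82; 3.5% of the post-interest balance is now below €20.00, so the flat €20.00 minimum applies from here.
From month 98 a fixed €20.00 at rate r clears €560.82 in 34 more payments. Total: 97 + 34 = 131 months.

131 months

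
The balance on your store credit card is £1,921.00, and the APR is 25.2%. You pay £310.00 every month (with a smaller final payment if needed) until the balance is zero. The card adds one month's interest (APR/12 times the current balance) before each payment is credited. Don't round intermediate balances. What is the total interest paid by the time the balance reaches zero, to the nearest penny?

£159.22

Monthly rate r = 25.2%/12 = 2.1% = 0.021.
Payoff takes n = ⌈−ln(1 − rB₀/P)/ln(1+r)⌉ = ⌈6.708⌉ = 7 payments; the last is £220.22.
Total paid = 6·£310.00 + £220.22 = £2,080.22.
Total interest = total paid − principal = £2,080.22 − £1,921.00 = £159.22.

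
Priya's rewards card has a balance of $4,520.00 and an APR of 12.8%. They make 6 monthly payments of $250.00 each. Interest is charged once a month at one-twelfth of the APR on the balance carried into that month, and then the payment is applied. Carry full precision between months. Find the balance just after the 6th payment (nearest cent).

$3,276.53

Monthly rate r = 12.8%/12 = 1.06667% = 0.0106667.
Each month: B ← B·(1+r) − $250.00.
Month 1: interest $48.21; balance after payment $4,318.21.
Month 2: interest $46.06; balance after payment $4,114.27.
Month 3: interest $43.89; balance after payment $3,908.16.
Month 4: interest $41.69; balance after payment $3,699.85.
Month 5: interest $39.47; balance after payment $3,489.31.
Month 6: interest $37.22; balance after payment $3,276.53.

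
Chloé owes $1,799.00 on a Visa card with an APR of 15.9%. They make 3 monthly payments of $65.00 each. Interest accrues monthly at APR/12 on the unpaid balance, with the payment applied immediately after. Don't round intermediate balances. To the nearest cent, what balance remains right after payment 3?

Monthly rate r = 15.9%/12 = 1.325% = 0.01325.
Each month: B ← B·(1+r) − $65.00.
Month 1: interest $23.84; balance after payment $1,757.84.
Month 2: interest $23.29; balance after payment $1,716.13.
Month 3: interest $22.74; balance after payment $1,673.87.

$1,673.87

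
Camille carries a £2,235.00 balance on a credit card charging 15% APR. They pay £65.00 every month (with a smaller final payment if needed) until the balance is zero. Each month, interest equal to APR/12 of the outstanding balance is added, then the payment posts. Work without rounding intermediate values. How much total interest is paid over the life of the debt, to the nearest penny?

Monthly rate r = 15%/12 = 1.25% = 0.0125.
Payoff takes n = ⌈−ln(1 − rB₀/P)/ln(1+r)⌉ = ⌈45.223⌉ = 46 payments; the last is £14.55.
Total paid = 45·£65.00 + £14.55 = £2,939.55.
Total interest = total paid − principal = £2,939.55 − £2,235.00 = £704.55.

£704.55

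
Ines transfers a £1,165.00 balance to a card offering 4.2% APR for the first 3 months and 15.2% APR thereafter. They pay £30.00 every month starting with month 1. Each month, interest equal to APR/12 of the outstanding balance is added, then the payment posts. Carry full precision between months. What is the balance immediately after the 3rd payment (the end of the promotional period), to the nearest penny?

£1,086.96

Promo months 1–3 at r₀ = 4.2%/12 = 0.0035; months 4+ at r₁ = 15.2%/12 = 0.0126667.
After month 3: iterate B ← B·(1+r₀) − £30.00 for 3 months → £1,086.96.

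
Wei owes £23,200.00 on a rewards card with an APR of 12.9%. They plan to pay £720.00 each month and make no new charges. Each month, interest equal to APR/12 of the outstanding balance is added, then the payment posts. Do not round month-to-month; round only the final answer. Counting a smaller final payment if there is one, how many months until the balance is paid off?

40 payments

Monthly rate r = 12.9%/12 = 1.075% = 0.01075.
Recurrence: B ← B·(1+r) − £720.00.
Month 1: interest £249.40; balance after payment £22,729.40.
Month 2: interest £244.34; balance after payment £22,253.74.
Closed form: n = −ln(1 − rB₀/P)/ln(1+r) = −ln(0.65361)/ln(1.01075) ≈ 39.770, so the balance reaches zero during payment 40.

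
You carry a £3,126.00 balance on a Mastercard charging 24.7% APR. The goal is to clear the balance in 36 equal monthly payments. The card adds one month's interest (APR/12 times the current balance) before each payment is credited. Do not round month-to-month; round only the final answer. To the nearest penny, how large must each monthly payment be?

£123.79

Monthly rate r = 24.7%/12 = 2.05833% = 0.0205833.
Level-payment amortization: P = B₀·r / (1 − (1+r)^(−n)) = 3126.00·0.0205833 / (1 − 1.02058^(−36)).
Denominator 1 − (1+r)^(−36) = 0.519763666.
P = 64.3435 / 0.519763666 ≈ 123.79.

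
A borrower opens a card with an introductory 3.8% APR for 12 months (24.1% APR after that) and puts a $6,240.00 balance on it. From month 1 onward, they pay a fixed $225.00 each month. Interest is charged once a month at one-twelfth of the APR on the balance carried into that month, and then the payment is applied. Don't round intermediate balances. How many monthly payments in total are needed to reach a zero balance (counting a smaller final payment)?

33 months

Promo months 1–12 at r₀ = 3.8%/12 = 0.00316667; months 13+ at r₁ = 24.1%/12 = 0.0200833.
After month 12: iterate B ← B·(1+r₀) − $225.00 for 12 months → $3,733.77.
Then at r₁ with $225.00/mo: n₂ = −ln(1 − r₁·B/P)/ln(1+r₁) ≈ 20.39 → 21 more payments.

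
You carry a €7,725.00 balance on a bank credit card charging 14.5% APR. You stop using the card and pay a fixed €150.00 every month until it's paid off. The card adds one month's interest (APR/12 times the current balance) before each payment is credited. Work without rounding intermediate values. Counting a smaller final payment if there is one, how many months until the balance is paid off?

82 payments

Monthly rate r = 14.5%/12 = 1.20833% = 0.0120833.
Recurrence: B ← B·(1+r) − €150.00.
Month 1: interest €93.34; balance after payment €7,668.34.
Month 2: interest €92.66; balance after payment €7,611.00.
Closed form: n = −ln(1 − rB₀/P)/ln(1+r) = −ln(0.37771)/ln(1.01208) ≈ 81.062, so the balance reaches zero during payment 82.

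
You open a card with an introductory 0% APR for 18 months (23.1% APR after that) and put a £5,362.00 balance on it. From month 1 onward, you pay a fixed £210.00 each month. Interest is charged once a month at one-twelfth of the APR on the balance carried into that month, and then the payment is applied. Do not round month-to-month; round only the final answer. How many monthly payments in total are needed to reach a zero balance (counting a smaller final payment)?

Promo months 1–18 at r₀ = 0%/12 = 0; months 19+ at r₁ = 23.1%/12 = 0.01925.
After month 18 (no interest yet): B = £5,362.00 − 18·£210.00 = £1,582.00.
Then at r₁ with £210.00/mo: n₂ = −ln(1 − r₁·B/P)/ln(1+r₁) ≈ 8.22 → 9 more payments.

27 months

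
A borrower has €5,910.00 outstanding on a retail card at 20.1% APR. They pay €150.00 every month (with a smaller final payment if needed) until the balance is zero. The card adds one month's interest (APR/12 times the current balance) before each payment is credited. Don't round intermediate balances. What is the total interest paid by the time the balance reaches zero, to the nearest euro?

€3,830

Monthly rate r = 20.1%/12 = 1.675% = 0.01675.
Payoff takes n = ⌈−ln(1 − rB₀/P)/ln(1+r)⌉ = ⌈64.936⌉ = 65 payments; the last is €140.42.
Total paid = 64·€150.00 + €140.42 = €9,740.42.
Total interest = total paid − principal = €9,740.42 − €5,910.00 = €3,830.42.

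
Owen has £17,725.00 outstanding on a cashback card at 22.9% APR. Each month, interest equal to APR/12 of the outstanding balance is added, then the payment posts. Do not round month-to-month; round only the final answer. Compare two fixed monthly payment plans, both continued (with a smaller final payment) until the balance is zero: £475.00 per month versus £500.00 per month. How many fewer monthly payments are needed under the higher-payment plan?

6 fewer payments

Monthly rate r = 22.9%/12 = 1.90833% = 0.0190833.
At £475.00/mo: n = ⌈−ln(1 − rB₀/P)/ln(1+r)⌉ = 66 payments (last £413.76); total interest = total paid − £17,725.00 = £13,563.76.
At £500.00/mo: 60 payments (last £351.74); total interest £12,126.74.
Payments saved = 66 − 60 = 6.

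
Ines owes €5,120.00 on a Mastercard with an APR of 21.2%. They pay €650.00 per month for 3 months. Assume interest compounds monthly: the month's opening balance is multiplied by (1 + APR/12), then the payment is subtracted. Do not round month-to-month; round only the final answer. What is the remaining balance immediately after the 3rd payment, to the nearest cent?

€3,411.53

Monthly rate r = 21.2%/12 = 1.76667% = 0.0176667.
Each month: B ← B·(1+r) − €650.00.
Month 1: interest €90.45; balance after payment €4,560.45.
Month 2: interest €80.57; balance after payment €3,991.02.
Month 3: interest €70.51; balance after payment €3,411.53.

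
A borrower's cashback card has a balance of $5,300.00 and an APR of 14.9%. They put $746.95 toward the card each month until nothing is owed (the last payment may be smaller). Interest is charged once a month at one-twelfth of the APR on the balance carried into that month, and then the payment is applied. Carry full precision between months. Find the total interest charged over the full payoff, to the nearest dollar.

$284

Monthly rate r = 14.9%/12 = 1.24167% = 0.0124167.
Payoff takes n = ⌈−ln(1 − rB₀/P)/ln(1+r)⌉ = ⌈7.474⌉ = 8 payments; the last is $355.03.
Total paid = 7·$746.95 + $355.03 = $5,583.68.
Total interest = total paid − principal = $5,583.68 − $5,300.00 = $283.68.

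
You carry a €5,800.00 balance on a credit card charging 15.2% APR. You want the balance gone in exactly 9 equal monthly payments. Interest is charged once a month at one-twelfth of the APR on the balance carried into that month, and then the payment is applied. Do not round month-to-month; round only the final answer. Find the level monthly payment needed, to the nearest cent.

Monthly rate r = 15.2%/12 = 1.26667% = 0.0126667.
Level-payment amortization: P = B₀·r / (1 − (1+r)^(−n)) = 5800.00·0.0126667 / (1 − 1.01267^(−9)).
Denominator 1 − (1+r)^(−9) = 0.107102994.
P = 73.4667 / 0.107102994 ≈ 685.94.

€685.94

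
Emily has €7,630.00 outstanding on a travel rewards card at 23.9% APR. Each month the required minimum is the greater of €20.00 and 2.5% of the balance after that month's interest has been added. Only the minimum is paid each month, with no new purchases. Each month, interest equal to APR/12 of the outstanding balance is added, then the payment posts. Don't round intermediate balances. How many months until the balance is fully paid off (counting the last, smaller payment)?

484 months

Monthly rate r = 23.9%/12 = 1.99167% = 0.0199167.
While 2.5% of the post-interest balance exceeds €20.00, each month B ← (B·(1+r))·(1 − 0.025), i.e. B shrinks by the factor (1+r)·0.975 = 0.99442.
This holds for months 1–407. Entering month 408 the balance is €782.04; 2.5% of the post-interest balance is now below €20.00, so the flat €20.00 minimum applies from here.
From month 408 a fixed €20.00 at rate r clears €782.04 in 77 more payments. Total: 407 + 77 = 484 months.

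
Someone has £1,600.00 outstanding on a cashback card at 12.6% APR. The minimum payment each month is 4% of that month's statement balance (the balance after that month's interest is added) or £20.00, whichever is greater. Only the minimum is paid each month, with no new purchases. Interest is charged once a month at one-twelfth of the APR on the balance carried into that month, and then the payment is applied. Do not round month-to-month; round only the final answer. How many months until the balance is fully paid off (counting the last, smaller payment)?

Monthly rate r = 12.6%/12 = 1.05% = 0.0105.
While 4% of the post-interest balance exceeds £20.00, each month B ← (B·(1+r))·(1 − 0.04), i.e. B shrinks by the factor (1+r)·0.96 = 0.97008.
This holds for months 1–39. Entering month 40 the balance is £489.34; 4% of the post-interest balance is now below £20.00, so the flat £20.00 minimum applies from here.
From month 40 a fixed £20.00 at rate r clears £489.34 in 29 more payments. Total: 39 + 29 = 68 months.

68 months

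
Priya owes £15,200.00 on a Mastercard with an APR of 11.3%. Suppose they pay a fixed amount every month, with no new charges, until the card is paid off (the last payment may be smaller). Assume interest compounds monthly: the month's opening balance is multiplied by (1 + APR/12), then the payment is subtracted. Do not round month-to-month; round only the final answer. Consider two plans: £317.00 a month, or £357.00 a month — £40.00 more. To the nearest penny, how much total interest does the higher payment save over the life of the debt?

Monthly rate r = 11.3%/12 = 0.941667% = 0.00941667.
At £317.00/mo: n = ⌈−ln(1 − rB₀/P)/ln(1+r)⌉ = 65 payments (last £26.03); total interest = total paid − £15,200.00 = £5,114.03.
At £357.00/mo: 55 payments (last £238.90); total interest £4,316.90.
Interest saved = £5,114.03 − £4,316.90 = £797.13.

£797.13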